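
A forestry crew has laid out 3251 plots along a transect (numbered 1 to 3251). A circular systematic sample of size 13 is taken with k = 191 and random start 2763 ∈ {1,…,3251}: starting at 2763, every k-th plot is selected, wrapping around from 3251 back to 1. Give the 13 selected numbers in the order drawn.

2763, 2954, 3145, 85, 276, 467, 658, 849, 1040, 1231, 1422, 1613, 1804

Selection 1: 2763
Selection 2: 2763 + 191 = 2954
Selection 3: 2954 + 191 = 3145
Selection 4: 3145 + 191 = 3336 → 3336 − 3251 = 85
Selection 5: 85 + 191 = 276
Selection 6: 276 + 191 = 467
Selection 7: 467 + 191 = 658
Selection 8: 658 + 191 = 849
Selection 9: 849 + 191 = 1040
Selection 10: 1040 + 191 = 1231
Selection 11: 1231 + 191 = 1422
Selection 12: 1422 + 191 = 1613
Selection 13: 1613 + 191 = 1804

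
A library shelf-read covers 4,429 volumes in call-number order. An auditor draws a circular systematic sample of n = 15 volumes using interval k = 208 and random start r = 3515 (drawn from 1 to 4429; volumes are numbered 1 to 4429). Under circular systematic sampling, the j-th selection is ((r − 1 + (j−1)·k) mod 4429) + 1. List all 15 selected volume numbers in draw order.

Selection 1: 3515
Selection 2: 3515 + 208 = 3723
Selection 3: 3723 + 208 = 3931
Selection 4: 3931 + 208 = 4139
Selection 5: 4139 + 208 = 4347
Selection 6: 4347 + 208 = 4555 → 4555 − 4429 = 126
Selection 7: 126 + 208 = 334
Selection 8: 334 + 208 = 542
Selection 9: 542 + 208 = 750
Selection 10: 750 + 208 = 958
Selection 11: 958 + 208 = 1166
Selection 12: 1166 + 208 = 1374
Selection 13: 1374 + 208 = 1582
Selection 14: 1582 + 208 = 1790
Selection 15: 1790 + 208 = 1998

3515, 3723, 3931, 4139, 4347, 126, 334, 542, 750, 958, 1166, 1374, 1582, 1790, 1998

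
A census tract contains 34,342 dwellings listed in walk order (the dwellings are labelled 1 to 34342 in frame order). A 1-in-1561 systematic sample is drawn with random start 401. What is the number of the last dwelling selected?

k = 1561
22nd selection = r + (22−1)·k = 401 + 21×1561 = 401 + 32781 = 33182

33182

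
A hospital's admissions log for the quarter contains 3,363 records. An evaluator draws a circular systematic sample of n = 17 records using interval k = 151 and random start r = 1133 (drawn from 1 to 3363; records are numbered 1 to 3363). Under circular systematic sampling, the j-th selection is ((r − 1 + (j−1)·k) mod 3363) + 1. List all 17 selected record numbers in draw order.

1133, 1284, 1435, 1586, 1737, 1888, 2039, 2190, 2341, 2492, 2643, 2794, 2945, 3096, 3247, 35, 186

Selection 1: 1133
Selection 2: 1133 + 151 = 1284
Selection 3: 1284 + 151 = 1435
Selection 4: 1435 + 151 = 1586
Selection 5: 1586 + 151 = 1737
Selection 6: 1737 + 151 = 1888
Selection 7: 1888 + 151 = 2039
Selection 8: 2039 + 151 = 2190
Selection 9: 2190 + 151 = 2341
Selection 10: 2341 + 151 = 2492
Selection 11: 2492 + 151 = 2643
Selection 12: 2643 + 151 = 2794
Selection 13: 2794 + 151 = 2945
Selection 14: 2945 + 151 = 3096
Selection 15: 3096 + 151 = 3247
Selection 16: 3247 + 151 = 3398 → 3398 − 3363 = 35
Selection 17: 35 + 151 = 186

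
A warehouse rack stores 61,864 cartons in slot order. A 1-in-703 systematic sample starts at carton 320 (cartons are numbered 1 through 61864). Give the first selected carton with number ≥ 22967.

23519

k = 703
Steps past start: ⌈(22967 − 320)/703⌉ = ⌈22647/703⌉ = 33
Selected carton: 320 + 33×703 = 23519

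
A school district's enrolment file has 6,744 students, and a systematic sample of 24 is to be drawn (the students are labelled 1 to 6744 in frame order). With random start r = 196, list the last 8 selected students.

4692, 4973, 5254, 5535, 5816, 6097, 6378, 6659

k = N/n = 6744/24 = 281
17th selection = 196 + 16×281 = 4692
18th: 4692 + 281 = 4973
19th: 4973 + 281 = 5254
20th: 5254 + 281 = 5535
21st: 5535 + 281 = 5816
22nd: 5816 + 281 = 6097
23rd: 6097 + 281 = 6378
24th: 6378 + 281 = 6659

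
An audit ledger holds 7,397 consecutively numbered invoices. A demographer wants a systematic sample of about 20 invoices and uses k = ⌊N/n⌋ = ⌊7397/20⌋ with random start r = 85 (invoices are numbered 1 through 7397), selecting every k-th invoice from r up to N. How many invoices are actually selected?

k = ⌊7397/20⌋ = 369
Achieved size = ⌊(7397 − 85)/369⌋ + 1 = ⌊7312/369⌋ + 1 = 19 + 1 = 20
(last selection: 85 + 19×369 = 7096 ≤ 7397; next would be 7465 > 7397)

20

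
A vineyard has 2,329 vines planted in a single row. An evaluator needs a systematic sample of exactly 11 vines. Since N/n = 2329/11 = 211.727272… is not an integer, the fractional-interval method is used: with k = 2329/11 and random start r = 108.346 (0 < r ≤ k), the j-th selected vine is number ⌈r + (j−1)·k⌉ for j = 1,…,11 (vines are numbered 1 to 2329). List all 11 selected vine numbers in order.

109, 321, 532, 744, 956, 1167, 1379, 1591, 1803, 2014, 2226

j=1: r + 0k = 108.346 → ⌈·⌉ = 109
j=2: r + 1k = 320.073272… → ⌈·⌉ = 321
j=3: r + 2k = 531.800545… → ⌈·⌉ = 532
j=4: r + 3k = 743.527818… → ⌈·⌉ = 744
j=5: r + 4k = 955.255090… → ⌈·⌉ = 956
j=6: r + 5k = 1166.982363… → ⌈·⌉ = 1167
j=7: r + 6k = 1378.709636… → ⌈·⌉ = 1379
j=8: r + 7k = 1590.436909… → ⌈·⌉ = 1591
j=9: r + 8k = 1802.164181… → ⌈·⌉ = 1803
j=10: r + 9k = 2013.891454… → ⌈·⌉ = 2014
j=11: r + 10k = 2225.618727… → ⌈·⌉ = 2226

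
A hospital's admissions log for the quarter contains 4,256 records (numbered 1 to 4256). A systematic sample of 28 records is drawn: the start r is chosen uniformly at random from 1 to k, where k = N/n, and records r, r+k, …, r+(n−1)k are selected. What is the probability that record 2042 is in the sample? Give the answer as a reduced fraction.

1/152

k = 4256/28 = 152.
Record 2042 is selected iff r ≡ 2042 (mod 152); exactly one such r in {1,…,152}.
Inclusion probability = 1/152.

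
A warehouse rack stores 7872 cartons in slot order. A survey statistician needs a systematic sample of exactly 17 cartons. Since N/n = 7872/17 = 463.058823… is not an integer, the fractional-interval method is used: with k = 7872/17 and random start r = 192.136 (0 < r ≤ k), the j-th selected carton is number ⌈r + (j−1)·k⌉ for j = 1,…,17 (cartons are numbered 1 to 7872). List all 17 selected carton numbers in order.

193, 656, 1119, 1582, 2045, 2508, 2971, 3434, 3897, 4360, 4823, 5286, 5749, 6212, 6675, 7139, 7602

j=1: r + 0k = 192.136 → ⌈·⌉ = 193
j=2: r + 1k = 655.194823… → ⌈·⌉ = 656
j=3: r + 2k = 1118.253647… → ⌈·⌉ = 1119
j=4: r + 3k = 1581.312470… → ⌈·⌉ = 1582
j=5: r + 4k = 2044.371294… → ⌈·⌉ = 2045
j=6: r + 5k = 2507.430117… → ⌈·⌉ = 2508
j=7: r + 6k = 2970.488941… → ⌈·⌉ = 2971
j=8: r + 7k = 3433.547764… → ⌈·⌉ = 3434
j=9: r + 8k = 3896.606588… → ⌈·⌉ = 3897
j=10: r + 9k = 4359.665411… → ⌈·⌉ = 4360
j=11: r + 10k = 4822.724235… → ⌈·⌉ = 4823
j=12: r + 11k = 5285.783058… → ⌈·⌉ = 5286
j=13: r + 12k = 5748.841882… → ⌈·⌉ = 5749
j=14: r + 13k = 6211.900705… → ⌈·⌉ = 6212
j=15: r + 14k = 6674.959529… → ⌈·⌉ = 6675
j=16: r + 15k = 7138.018352… → ⌈·⌉ = 7139
j=17: r + 16k = 7601.077176… → ⌈·⌉ = 7602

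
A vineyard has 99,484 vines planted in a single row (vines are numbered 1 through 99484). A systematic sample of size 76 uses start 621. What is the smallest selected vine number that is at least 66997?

67380

k = 99484/76 = 1309
Steps past start: ⌈(66997 − 621)/1309⌉ = ⌈66376/1309⌉ = 51
Selected vine: 621 + 51×1309 = 67380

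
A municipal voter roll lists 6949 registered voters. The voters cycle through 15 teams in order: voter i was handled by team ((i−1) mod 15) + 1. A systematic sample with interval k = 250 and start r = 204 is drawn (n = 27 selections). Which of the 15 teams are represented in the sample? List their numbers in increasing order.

4, 9, 14

Consecutive selections differ by k = 250, so their team numbers differ by 250 mod 15 = 10.
gcd(250, 15) = 5, so the sample visits 15/5 = 3 distinct residues mod 15.
Start 204 is team 9; the teams hit are 4, 9, 14.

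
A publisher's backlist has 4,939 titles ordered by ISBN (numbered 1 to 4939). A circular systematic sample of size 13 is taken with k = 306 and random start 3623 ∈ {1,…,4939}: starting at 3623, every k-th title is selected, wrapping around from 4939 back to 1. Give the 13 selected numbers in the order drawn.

3623, 3929, 4235, 4541, 4847, 214, 520, 826, 1132, 1438, 1744, 2050, 2356

Selection 1: 3623
Selection 2: 3623 + 306 = 3929
Selection 3: 3929 + 306 = 4235
Selection 4: 4235 + 306 = 4541
Selection 5: 4541 + 306 = 4847
Selection 6: 4847 + 306 = 5153 → 5153 − 4939 = 214
Selection 7: 214 + 306 = 520
Selection 8: 520 + 306 = 826
Selection 9: 826 + 306 = 1132
Selection 10: 1132 + 306 = 1438
Selection 11: 1438 + 306 = 1744
Selection 12: 1744 + 306 = 2050
Selection 13: 2050 + 306 = 2356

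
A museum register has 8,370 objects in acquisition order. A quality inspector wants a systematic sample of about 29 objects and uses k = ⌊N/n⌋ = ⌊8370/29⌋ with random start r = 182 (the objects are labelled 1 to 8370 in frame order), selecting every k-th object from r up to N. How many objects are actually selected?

k = ⌊8370/29⌋ = 288
Achieved size = ⌊(8370 − 182)/288⌋ + 1 = ⌊8188/288⌋ + 1 = 28 + 1 = 29
(last selection: 182 + 28×288 = 8246 ≤ 8370; next would be 8534 > 8370)

29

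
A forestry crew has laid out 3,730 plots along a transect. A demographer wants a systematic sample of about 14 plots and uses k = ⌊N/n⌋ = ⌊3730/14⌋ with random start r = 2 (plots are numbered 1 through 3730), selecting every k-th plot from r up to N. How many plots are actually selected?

15

k = ⌊3730/14⌋ = 266
Achieved size = ⌊(3730 − 2)/266⌋ + 1 = ⌊3728/266⌋ + 1 = 14 + 1 = 15
(last selection: 2 + 14×266 = 3726 ≤ 3730; next would be 3992 > 3730)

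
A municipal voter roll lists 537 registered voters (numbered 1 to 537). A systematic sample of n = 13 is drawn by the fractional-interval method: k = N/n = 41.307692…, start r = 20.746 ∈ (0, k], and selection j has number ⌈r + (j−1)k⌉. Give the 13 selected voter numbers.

j=1: r + 0k = 20.746 → ⌈·⌉ = 21
j=2: r + 1k = 62.053692… → ⌈·⌉ = 63
j=3: r + 2k = 103.361384… → ⌈·⌉ = 104
j=4: r + 3k = 144.669076… → ⌈·⌉ = 145
j=5: r + 4k = 185.976769… → ⌈·⌉ = 186
j=6: r + 5k = 227.284461… → ⌈·⌉ = 228
j=7: r + 6k = 268.592153… → ⌈·⌉ = 269
j=8: r + 7k = 309.899846… → ⌈·⌉ = 310
j=9: r + 8k = 351.207538… → ⌈·⌉ = 352
j=10: r + 9k = 392.515230… → ⌈·⌉ = 393
j=11: r + 10k = 433.822923… → ⌈·⌉ = 434
j=12: r + 11k = 475.130615… → ⌈·⌉ = 476
j=13: r + 12k = 516.438307… → ⌈·⌉ = 517

21, 63, 104, 145, 186, 228, 269, 310, 352, 393, 434, 476, 517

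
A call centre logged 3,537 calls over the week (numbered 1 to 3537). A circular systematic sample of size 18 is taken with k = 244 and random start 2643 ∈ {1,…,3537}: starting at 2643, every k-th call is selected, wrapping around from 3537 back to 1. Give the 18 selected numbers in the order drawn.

2643, 2887, 3131, 3375, 82, 326, 570, 814, 1058, 1302, 1546, 1790, 2034, 2278, 2522, 2766, 3010, 3254

Selection 1: 2643
Selection 2: 2643 + 244 = 2887
Selection 3: 2887 + 244 = 3131
Selection 4: 3131 + 244 = 3375
Selection 5: 3375 + 244 = 3619 → 3619 − 3537 = 82
Selection 6: 82 + 244 = 326
Selection 7: 326 + 244 = 570
Selection 8: 570 + 244 = 814
Selection 9: 814 + 244 = 1058
Selection 10: 1058 + 244 = 1302
Selection 11: 1302 + 244 = 1546
Selection 12: 1546 + 244 = 1790
Selection 13: 1790 + 244 = 2034
Selection 14: 2034 + 244 = 2278
Selection 15: 2278 + 244 = 2522
Selection 16: 2522 + 244 = 2766
Selection 17: 2766 + 244 = 3010
Selection 18: 3010 + 244 = 3254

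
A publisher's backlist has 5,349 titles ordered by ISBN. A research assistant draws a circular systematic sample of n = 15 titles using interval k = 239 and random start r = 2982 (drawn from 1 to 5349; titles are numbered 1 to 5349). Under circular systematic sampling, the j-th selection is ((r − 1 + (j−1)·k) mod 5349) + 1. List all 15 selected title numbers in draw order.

2982, 3221, 3460, 3699, 3938, 4177, 4416, 4655, 4894, 5133, 23, 262, 501, 740, 979

Selection 1: 2982
Selection 2: 2982 + 239 = 3221
Selection 3: 3221 + 239 = 3460
Selection 4: 3460 + 239 = 3699
Selection 5: 3699 + 239 = 3938
Selection 6: 3938 + 239 = 4177
Selection 7: 4177 + 239 = 4416
Selection 8: 4416 + 239 = 4655
Selection 9: 4655 + 239 = 4894
Selection 10: 4894 + 239 = 5133
Selection 11: 5133 + 239 = 5372 → 5372 − 5349 = 23
Selection 12: 23 + 239 = 262
Selection 13: 262 + 239 = 501
Selection 14: 501 + 239 = 740
Selection 15: 740 + 239 = 979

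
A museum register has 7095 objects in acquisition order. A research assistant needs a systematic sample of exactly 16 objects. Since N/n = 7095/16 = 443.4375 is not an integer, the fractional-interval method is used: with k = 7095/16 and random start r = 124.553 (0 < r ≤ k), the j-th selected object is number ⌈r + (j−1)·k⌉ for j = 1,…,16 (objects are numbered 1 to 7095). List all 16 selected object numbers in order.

j=1: r + 0k = 124.553 → ⌈·⌉ = 125
j=2: r + 1k = 567.9905 → ⌈·⌉ = 568
j=3: r + 2k = 1011.428 → ⌈·⌉ = 1012
j=4: r + 3k = 1454.8655 → ⌈·⌉ = 1455
j=5: r + 4k = 1898.303 → ⌈·⌉ = 1899
j=6: r + 5k = 2341.7405 → ⌈·⌉ = 2342
j=7: r + 6k = 2785.178 → ⌈·⌉ = 2786
j=8: r + 7k = 3228.6155 → ⌈·⌉ = 3229
j=9: r + 8k = 3672.053 → ⌈·⌉ = 3673
j=10: r + 9k = 4115.4905 → ⌈·⌉ = 4116
j=11: r + 10k = 4558.928 → ⌈·⌉ = 4559
j=12: r + 11k = 5002.3655 → ⌈·⌉ = 5003
j=13: r + 12k = 5445.803 → ⌈·⌉ = 5446
j=14: r + 13k = 5889.2405 → ⌈·⌉ = 5890
j=15: r + 14k = 6332.678 → ⌈·⌉ = 6333
j=16: r + 15k = 6776.1155 → ⌈·⌉ = 6777

125, 568, 1012, 1455, 1899, 2342, 2786, 3229, 3673, 4116, 4559, 5003, 5446, 5890, 6333, 6777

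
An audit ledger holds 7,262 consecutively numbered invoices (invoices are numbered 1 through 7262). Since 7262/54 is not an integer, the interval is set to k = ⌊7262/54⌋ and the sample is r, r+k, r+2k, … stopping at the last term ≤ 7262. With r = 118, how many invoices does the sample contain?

k = ⌊7262/54⌋ = 134
Achieved size = ⌊(7262 − 118)/134⌋ + 1 = ⌊7144/134⌋ + 1 = 53 + 1 = 54
(last selection: 118 + 53×134 = 7220 ≤ 7262; next would be 7354 > 7262)

54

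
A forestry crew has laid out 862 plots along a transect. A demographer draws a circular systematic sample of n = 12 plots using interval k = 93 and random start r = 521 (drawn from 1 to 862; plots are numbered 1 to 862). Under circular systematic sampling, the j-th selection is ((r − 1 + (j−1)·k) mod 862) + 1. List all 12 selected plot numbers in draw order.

Selection 1: 521
Selection 2: 521 + 93 = 614
Selection 3: 614 + 93 = 707
Selection 4: 707 + 93 = 800
Selection 5: 800 + 93 = 893 → 893 − 862 = 31
Selection 6: 31 + 93 = 124
Selection 7: 124 + 93 = 217
Selection 8: 217 + 93 = 310
Selection 9: 310 + 93 = 403
Selection 10: 403 + 93 = 496
Selection 11: 496 + 93 = 589
Selection 12: 589 + 93 = 682

521, 614, 707, 800, 31, 124, 217, 310, 403, 496, 589, 682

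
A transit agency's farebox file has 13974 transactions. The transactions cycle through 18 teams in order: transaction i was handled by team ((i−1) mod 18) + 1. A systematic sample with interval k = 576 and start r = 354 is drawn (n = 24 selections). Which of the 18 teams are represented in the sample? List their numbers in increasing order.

Consecutive selections differ by k = 576, so their team numbers differ by 576 mod 18 = 0.
gcd(576, 18) = 18, so the sample visits 18/18 = 1 distinct residues mod 18.
Start 354 is team 12; the teams hit are 12.

12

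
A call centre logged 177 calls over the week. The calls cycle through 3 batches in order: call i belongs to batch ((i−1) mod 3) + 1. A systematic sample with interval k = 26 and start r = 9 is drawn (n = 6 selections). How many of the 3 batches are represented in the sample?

3

Consecutive selections differ by k = 26, so their batch numbers differ by 26 mod 3 = 2.
gcd(26, 3) = 1, so the sample visits 3/1 = 3 distinct residues mod 3.
Start 9 is batch 3; the batches hit are 1, 2, 3.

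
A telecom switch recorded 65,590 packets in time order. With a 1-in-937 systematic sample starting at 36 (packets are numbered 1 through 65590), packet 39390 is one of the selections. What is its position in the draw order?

k = 937
position = (39390 − 36)/937 + 1 = 39354/937 + 1 = 42 + 1 = 43

43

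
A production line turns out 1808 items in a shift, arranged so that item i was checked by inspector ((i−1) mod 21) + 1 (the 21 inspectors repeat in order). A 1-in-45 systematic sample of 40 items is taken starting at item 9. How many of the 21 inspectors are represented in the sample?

7

Consecutive selections differ by k = 45, so their inspector numbers differ by 45 mod 21 = 3.
gcd(45, 21) = 3, so the sample visits 21/3 = 7 distinct residues mod 21.
Start 9 is inspector 9; the inspectors hit are 3, 6, 9, 12, 15, 18, 21.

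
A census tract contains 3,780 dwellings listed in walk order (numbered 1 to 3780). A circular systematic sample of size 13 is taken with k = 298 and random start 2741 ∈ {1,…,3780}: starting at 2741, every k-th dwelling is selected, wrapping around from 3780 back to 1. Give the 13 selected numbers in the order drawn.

Selection 1: 2741
Selection 2: 2741 + 298 = 3039
Selection 3: 3039 + 298 = 3337
Selection 4: 3337 + 298 = 3635
Selection 5: 3635 + 298 = 3933 → 3933 − 3780 = 153
Selection 6: 153 + 298 = 451
Selection 7: 451 + 298 = 749
Selection 8: 749 + 298 = 1047
Selection 9: 1047 + 298 = 1345
Selection 10: 1345 + 298 = 1643
Selection 11: 1643 + 298 = 1941
Selection 12: 1941 + 298 = 2239
Selection 13: 2239 + 298 = 2537

2741, 3039, 3337, 3635, 153, 451, 749, 1047, 1345, 1643, 1941, 2239, 2537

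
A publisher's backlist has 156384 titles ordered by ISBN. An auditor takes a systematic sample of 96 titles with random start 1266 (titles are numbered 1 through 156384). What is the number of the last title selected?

156021

k = 156384/96 = 1629
96th selection = r + (96−1)·k = 1266 + 95×1629 = 1266 + 154755 = 156021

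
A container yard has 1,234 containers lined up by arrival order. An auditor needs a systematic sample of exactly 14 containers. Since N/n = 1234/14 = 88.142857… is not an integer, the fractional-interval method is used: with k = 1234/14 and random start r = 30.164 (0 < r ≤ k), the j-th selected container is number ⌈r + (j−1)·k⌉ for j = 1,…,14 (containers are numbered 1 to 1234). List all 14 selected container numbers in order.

j=1: r + 0k = 30.164 → ⌈·⌉ = 31
j=2: r + 1k = 118.306857… → ⌈·⌉ = 119
j=3: r + 2k = 206.449714… → ⌈·⌉ = 207
j=4: r + 3k = 294.592571… → ⌈·⌉ = 295
j=5: r + 4k = 382.735428… → ⌈·⌉ = 383
j=6: r + 5k = 470.878285… → ⌈·⌉ = 471
j=7: r + 6k = 559.021142… → ⌈·⌉ = 560
j=8: r + 7k = 647.164 → ⌈·⌉ = 648
j=9: r + 8k = 735.306857… → ⌈·⌉ = 736
j=10: r + 9k = 823.449714… → ⌈·⌉ = 824
j=11: r + 10k = 911.592571… → ⌈·⌉ = 912
j=12: r + 11k = 999.735428… → ⌈·⌉ = 1000
j=13: r + 12k = 1087.878285… → ⌈·⌉ = 1088
j=14: r + 13k = 1176.021142… → ⌈·⌉ = 1177

31, 119, 207, 295, 383, 471, 560, 648, 736, 824, 912, 1000, 1088, 1177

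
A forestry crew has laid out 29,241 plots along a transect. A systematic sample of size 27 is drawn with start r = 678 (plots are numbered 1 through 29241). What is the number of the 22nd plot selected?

23421

k = 29241/27 = 1083
22nd selection = r + (22−1)·k = 678 + 21×1083 = 678 + 22743 = 23421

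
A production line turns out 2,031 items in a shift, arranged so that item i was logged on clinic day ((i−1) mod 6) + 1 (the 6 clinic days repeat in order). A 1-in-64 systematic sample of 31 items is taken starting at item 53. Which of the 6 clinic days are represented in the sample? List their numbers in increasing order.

1, 3, 5

Consecutive selections differ by k = 64, so their clinic day numbers differ by 64 mod 6 = 4.
gcd(64, 6) = 2, so the sample visits 6/2 = 3 distinct residues mod 6.
Start 53 is clinic day 5; the clinic days hit are 1, 3, 5.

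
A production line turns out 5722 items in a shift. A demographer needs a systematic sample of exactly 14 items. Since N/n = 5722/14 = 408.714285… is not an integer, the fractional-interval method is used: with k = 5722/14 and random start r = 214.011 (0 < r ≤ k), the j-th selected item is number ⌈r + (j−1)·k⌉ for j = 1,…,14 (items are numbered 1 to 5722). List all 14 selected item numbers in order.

215, 623, 1032, 1441, 1849, 2258, 2667, 3076, 3484, 3893, 4302, 4710, 5119, 5528

j=1: r + 0k = 214.011 → ⌈·⌉ = 215
j=2: r + 1k = 622.725285… → ⌈·⌉ = 623
j=3: r + 2k = 1031.439571… → ⌈·⌉ = 1032
j=4: r + 3k = 1440.153857… → ⌈·⌉ = 1441
j=5: r + 4k = 1848.868142… → ⌈·⌉ = 1849
j=6: r + 5k = 2257.582428… → ⌈·⌉ = 2258
j=7: r + 6k = 2666.296714… → ⌈·⌉ = 2667
j=8: r + 7k = 3075.011 → ⌈·⌉ = 3076
j=9: r + 8k = 3483.725285… → ⌈·⌉ = 3484
j=10: r + 9k = 3892.439571… → ⌈·⌉ = 3893
j=11: r + 10k = 4301.153857… → ⌈·⌉ = 4302
j=12: r + 11k = 4709.868142… → ⌈·⌉ = 4710
j=13: r + 12k = 5118.582428… → ⌈·⌉ = 5119
j=14: r + 13k = 5527.296714… → ⌈·⌉ = 5528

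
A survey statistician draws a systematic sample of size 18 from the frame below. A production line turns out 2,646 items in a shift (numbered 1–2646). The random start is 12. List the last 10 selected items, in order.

1188, 1335, 1482, 1629, 1776, 1923, 2070, 2217, 2364, 2511

k = N/n = 2646/18 = 147
9th selection = 12 + 8×147 = 1188
10th: 1188 + 147 = 1335
11th: 1335 + 147 = 1482
12th: 1482 + 147 = 1629
13th: 1629 + 147 = 1776
14th: 1776 + 147 = 1923
15th: 1923 + 147 = 2070
16th: 2070 + 147 = 2217
17th: 2217 + 147 = 2364
18th: 2364 + 147 = 2511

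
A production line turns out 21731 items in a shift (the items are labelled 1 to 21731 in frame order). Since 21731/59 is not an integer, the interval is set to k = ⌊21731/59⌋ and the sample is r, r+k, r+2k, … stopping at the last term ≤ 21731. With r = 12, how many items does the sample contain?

k = ⌊21731/59⌋ = 368
Achieved size = ⌊(21731 − 12)/368⌋ + 1 = ⌊21719/368⌋ + 1 = 59 + 1 = 60
(last selection: 12 + 59×368 = 21724 ≤ 21731; next would be 22092 > 21731)

60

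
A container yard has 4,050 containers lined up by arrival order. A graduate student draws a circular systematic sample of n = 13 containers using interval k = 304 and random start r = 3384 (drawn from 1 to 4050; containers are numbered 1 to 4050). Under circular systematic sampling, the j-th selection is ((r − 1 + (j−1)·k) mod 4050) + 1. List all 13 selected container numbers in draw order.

Selection 1: 3384
Selection 2: 3384 + 304 = 3688
Selection 3: 3688 + 304 = 3992
Selection 4: 3992 + 304 = 4296 → 4296 − 4050 = 246
Selection 5: 246 + 304 = 550
Selection 6: 550 + 304 = 854
Selection 7: 854 + 304 = 1158
Selection 8: 1158 + 304 = 1462
Selection 9: 1462 + 304 = 1766
Selection 10: 1766 + 304 = 2070
Selection 11: 2070 + 304 = 2374
Selection 12: 2374 + 304 = 2678
Selection 13: 2678 + 304 = 2982

3384, 3688, 3992, 246, 550, 854, 1158, 1462, 1766, 2070, 2374, 2678, 2982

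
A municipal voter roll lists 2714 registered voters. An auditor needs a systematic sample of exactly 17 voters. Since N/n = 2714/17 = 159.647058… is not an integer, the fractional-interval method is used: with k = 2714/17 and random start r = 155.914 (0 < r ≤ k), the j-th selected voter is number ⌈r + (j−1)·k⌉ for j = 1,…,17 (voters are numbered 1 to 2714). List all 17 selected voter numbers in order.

j=1: r + 0k = 155.914 → ⌈·⌉ = 156
j=2: r + 1k = 315.561058… → ⌈·⌉ = 316
j=3: r + 2k = 475.208117… → ⌈·⌉ = 476
j=4: r + 3k = 634.855176… → ⌈·⌉ = 635
j=5: r + 4k = 794.502235… → ⌈·⌉ = 795
j=6: r + 5k = 954.149294… → ⌈·⌉ = 955
j=7: r + 6k = 1113.796352… → ⌈·⌉ = 1114
j=8: r + 7k = 1273.443411… → ⌈·⌉ = 1274
j=9: r + 8k = 1433.090470… → ⌈·⌉ = 1434
j=10: r + 9k = 1592.737529… → ⌈·⌉ = 1593
j=11: r + 10k = 1752.384588… → ⌈·⌉ = 1753
j=12: r + 11k = 1912.031647… → ⌈·⌉ = 1913
j=13: r + 12k = 2071.678705… → ⌈·⌉ = 2072
j=14: r + 13k = 2231.325764… → ⌈·⌉ = 2232
j=15: r + 14k = 2390.972823… → ⌈·⌉ = 2391
j=16: r + 15k = 2550.619882… → ⌈·⌉ = 2551
j=17: r + 16k = 2710.266941… → ⌈·⌉ = 2711

156, 316, 476, 635, 795, 955, 1114, 1274, 1434, 1593, 1753, 1913, 2072, 2232, 2391, 2551, 2711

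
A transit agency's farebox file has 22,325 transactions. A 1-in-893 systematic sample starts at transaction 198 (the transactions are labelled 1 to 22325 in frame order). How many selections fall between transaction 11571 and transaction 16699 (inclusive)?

6

k = 893
First selection ≥ 11571: 198 + ⌈(11571−198)/893⌉·893 = 198 + 13×893 = 11807
Last selection ≤ 16699: 198 + ⌊(16699−198)/893⌋·893 = 198 + 18×893 = 16272
Count = 18 − 13 + 1 = 6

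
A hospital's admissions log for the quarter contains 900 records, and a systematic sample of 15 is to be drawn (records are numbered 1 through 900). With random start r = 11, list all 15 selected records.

k = N/n = 900/15 = 60
record 1: 11
record 2: 11 + 60 = 71
record 3: 71 + 60 = 131
record 4: 131 + 60 = 191
record 5: 191 + 60 = 251
record 6: 251 + 60 = 311
record 7: 311 + 60 = 371
record 8: 371 + 60 = 431
record 9: 431 + 60 = 491
record 10: 491 + 60 = 551
record 11: 551 + 60 = 611
record 12: 611 + 60 = 671
record 13: 671 + 60 = 731
record 14: 731 + 60 = 791
record 15: 791 + 60 = 851

11, 71, 131, 191, 251, 311, 371, 431, 491, 551, 611, 671, 731, 791, 851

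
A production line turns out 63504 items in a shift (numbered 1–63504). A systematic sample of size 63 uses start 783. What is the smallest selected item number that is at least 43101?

43119

k = 63504/63 = 1008
Steps past start: ⌈(43101 − 783)/1008⌉ = ⌈42318/1008⌉ = 42
Selected item: 783 + 42×1008 = 43119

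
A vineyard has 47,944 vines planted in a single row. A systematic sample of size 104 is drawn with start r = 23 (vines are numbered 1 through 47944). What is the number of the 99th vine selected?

45201

k = 47944/104 = 461
99th selection = r + (99−1)·k = 23 + 98×461 = 23 + 45178 = 45201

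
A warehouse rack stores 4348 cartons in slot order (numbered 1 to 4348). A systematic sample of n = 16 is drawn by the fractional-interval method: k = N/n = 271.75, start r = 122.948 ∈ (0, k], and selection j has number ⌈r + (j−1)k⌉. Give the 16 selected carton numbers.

j=1: r + 0k = 122.948 → ⌈·⌉ = 123
j=2: r + 1k = 394.698 → ⌈·⌉ = 395
j=3: r + 2k = 666.448 → ⌈·⌉ = 667
j=4: r + 3k = 938.198 → ⌈·⌉ = 939
j=5: r + 4k = 1209.948 → ⌈·⌉ = 1210
j=6: r + 5k = 1481.698 → ⌈·⌉ = 1482
j=7: r + 6k = 1753.448 → ⌈·⌉ = 1754
j=8: r + 7k = 2025.198 → ⌈·⌉ = 2026
j=9: r + 8k = 2296.948 → ⌈·⌉ = 2297
j=10: r + 9k = 2568.698 → ⌈·⌉ = 2569
j=11: r + 10k = 2840.448 → ⌈·⌉ = 2841
j=12: r + 11k = 3112.198 → ⌈·⌉ = 3113
j=13: r + 12k = 3383.948 → ⌈·⌉ = 3384
j=14: r + 13k = 3655.698 → ⌈·⌉ = 3656
j=15: r + 14k = 3927.448 → ⌈·⌉ = 3928
j=16: r + 15k = 4199.198 → ⌈·⌉ = 4200

123, 395, 667, 939, 1210, 1482, 1754, 2026, 2297, 2569, 2841, 3113, 3384, 3656, 3928, 4200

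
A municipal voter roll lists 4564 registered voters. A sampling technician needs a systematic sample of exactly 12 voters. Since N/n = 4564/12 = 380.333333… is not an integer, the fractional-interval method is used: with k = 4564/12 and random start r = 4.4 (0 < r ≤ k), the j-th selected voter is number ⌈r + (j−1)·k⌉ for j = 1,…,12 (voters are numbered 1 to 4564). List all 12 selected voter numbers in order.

5, 385, 766, 1146, 1526, 1907, 2287, 2667, 3048, 3428, 3808, 4189

j=1: r + 0k = 4.4 → ⌈·⌉ = 5
j=2: r + 1k = 384.733333… → ⌈·⌉ = 385
j=3: r + 2k = 765.066666… → ⌈·⌉ = 766
j=4: r + 3k = 1145.4 → ⌈·⌉ = 1146
j=5: r + 4k = 1525.733333… → ⌈·⌉ = 1526
j=6: r + 5k = 1906.066666… → ⌈·⌉ = 1907
j=7: r + 6k = 2286.4 → ⌈·⌉ = 2287
j=8: r + 7k = 2666.733333… → ⌈·⌉ = 2667
j=9: r + 8k = 3047.066666… → ⌈·⌉ = 3048
j=10: r + 9k = 3427.4 → ⌈·⌉ = 3428
j=11: r + 10k = 3807.733333… → ⌈·⌉ = 3808
j=12: r + 11k = 4188.066666… → ⌈·⌉ = 4189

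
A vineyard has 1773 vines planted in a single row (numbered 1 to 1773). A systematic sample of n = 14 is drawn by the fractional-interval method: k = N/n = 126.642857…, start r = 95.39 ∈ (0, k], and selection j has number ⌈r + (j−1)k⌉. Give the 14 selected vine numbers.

j=1: r + 0k = 95.39 → ⌈·⌉ = 96
j=2: r + 1k = 222.032857… → ⌈·⌉ = 223
j=3: r + 2k = 348.675714… → ⌈·⌉ = 349
j=4: r + 3k = 475.318571… → ⌈·⌉ = 476
j=5: r + 4k = 601.961428… → ⌈·⌉ = 602
j=6: r + 5k = 728.604285… → ⌈·⌉ = 729
j=7: r + 6k = 855.247142… → ⌈·⌉ = 856
j=8: r + 7k = 981.89 → ⌈·⌉ = 982
j=9: r + 8k = 1108.532857… → ⌈·⌉ = 1109
j=10: r + 9k = 1235.175714… → ⌈·⌉ = 1236
j=11: r + 10k = 1361.818571… → ⌈·⌉ = 1362
j=12: r + 11k = 1488.461428… → ⌈·⌉ = 1489
j=13: r + 12k = 1615.104285… → ⌈·⌉ = 1616
j=14: r + 13k = 1741.747142… → ⌈·⌉ = 1742

96, 223, 349, 476, 602, 729, 856, 982, 1109, 1236, 1362, 1489, 1616, 1742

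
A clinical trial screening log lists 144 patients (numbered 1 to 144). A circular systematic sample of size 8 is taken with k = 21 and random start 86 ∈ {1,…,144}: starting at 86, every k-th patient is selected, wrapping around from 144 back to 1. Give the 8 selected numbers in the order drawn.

Selection 1: 86
Selection 2: 86 + 21 = 107
Selection 3: 107 + 21 = 128
Selection 4: 128 + 21 = 149 → 149 − 144 = 5
Selection 5: 5 + 21 = 26
Selection 6: 26 + 21 = 47
Selection 7: 47 + 21 = 68
Selection 8: 68 + 21 = 89

86, 107, 128, 5, 26, 47, 68, 89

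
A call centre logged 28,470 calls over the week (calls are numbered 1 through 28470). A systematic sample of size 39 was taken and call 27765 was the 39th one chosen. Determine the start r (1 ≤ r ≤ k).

25

k = 28470/39 = 730
r = 27765 − (39−1)×730 = 27765 − 27740 = 25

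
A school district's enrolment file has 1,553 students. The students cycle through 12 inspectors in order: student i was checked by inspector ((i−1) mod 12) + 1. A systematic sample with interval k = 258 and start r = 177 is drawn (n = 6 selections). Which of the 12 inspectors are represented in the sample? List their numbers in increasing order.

Consecutive selections differ by k = 258, so their inspector numbers differ by 258 mod 12 = 6.
gcd(258, 12) = 6, so the sample visits 12/6 = 2 distinct residues mod 12.
Start 177 is inspector 9; the inspectors hit are 3, 9.

3, 9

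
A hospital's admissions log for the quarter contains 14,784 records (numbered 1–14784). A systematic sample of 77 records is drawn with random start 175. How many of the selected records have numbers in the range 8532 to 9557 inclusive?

k = 14784/77 = 192
First selection ≥ 8532: 175 + ⌈(8532−175)/192⌉·192 = 175 + 44×192 = 8623
Last selection ≤ 9557: 175 + ⌊(9557−175)/192⌋·192 = 175 + 48×192 = 9391
Count = 48 − 44 + 1 = 5

5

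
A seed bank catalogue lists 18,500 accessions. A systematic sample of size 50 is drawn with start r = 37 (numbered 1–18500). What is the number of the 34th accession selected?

12247

k = 18500/50 = 370
34th selection = r + (34−1)·k = 37 + 33×370 = 37 + 12210 = 12247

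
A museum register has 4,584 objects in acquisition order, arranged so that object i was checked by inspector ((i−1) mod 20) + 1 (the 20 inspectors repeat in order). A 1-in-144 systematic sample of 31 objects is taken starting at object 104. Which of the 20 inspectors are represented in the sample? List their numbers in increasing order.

Consecutive selections differ by k = 144, so their inspector numbers differ by 144 mod 20 = 4.
gcd(144, 20) = 4, so the sample visits 20/4 = 5 distinct residues mod 20.
Start 104 is inspector 4; the inspectors hit are 4, 8, 12, 16, 20.

4, 8, 12, 16, 20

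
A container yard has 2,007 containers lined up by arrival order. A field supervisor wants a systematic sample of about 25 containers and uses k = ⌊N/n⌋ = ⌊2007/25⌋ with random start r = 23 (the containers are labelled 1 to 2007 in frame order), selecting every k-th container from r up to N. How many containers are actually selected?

25

k = ⌊2007/25⌋ = 80
Achieved size = ⌊(2007 − 23)/80⌋ + 1 = ⌊1984/80⌋ + 1 = 24 + 1 = 25
(last selection: 23 + 24×80 = 1943 ≤ 2007; next would be 2023 > 2007)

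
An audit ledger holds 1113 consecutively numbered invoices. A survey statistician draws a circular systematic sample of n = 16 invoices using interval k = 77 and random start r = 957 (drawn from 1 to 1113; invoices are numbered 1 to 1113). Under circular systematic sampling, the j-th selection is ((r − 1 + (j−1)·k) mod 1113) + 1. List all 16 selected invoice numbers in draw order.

Selection 1: 957
Selection 2: 957 + 77 = 1034
Selection 3: 1034 + 77 = 1111
Selection 4: 1111 + 77 = 1188 → 1188 − 1113 = 75
Selection 5: 75 + 77 = 152
Selection 6: 152 + 77 = 229
Selection 7: 229 + 77 = 306
Selection 8: 306 + 77 = 383
Selection 9: 383 + 77 = 460
Selection 10: 460 + 77 = 537
Selection 11: 537 + 77 = 614
Selection 12: 614 + 77 = 691
Selection 13: 691 + 77 = 768
Selection 14: 768 + 77 = 845
Selection 15: 845 + 77 = 922
Selection 16: 922 + 77 = 999

957, 1034, 1111, 75, 152, 229, 306, 383, 460, 537, 614, 691, 768, 845, 922, 999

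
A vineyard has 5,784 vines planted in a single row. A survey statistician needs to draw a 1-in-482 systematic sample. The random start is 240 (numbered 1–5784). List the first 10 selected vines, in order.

240, 722, 1204, 1686, 2168, 2650, 3132, 3614, 4096, 4578

vine 1: 240
vine 2: 240 + 482 = 722
vine 3: 722 + 482 = 1204
vine 4: 1204 + 482 = 1686
vine 5: 1686 + 482 = 2168
vine 6: 2168 + 482 = 2650
vine 7: 2650 + 482 = 3132
vine 8: 3132 + 482 = 3614
vine 9: 3614 + 482 = 4096
vine 10: 4096 + 482 = 4578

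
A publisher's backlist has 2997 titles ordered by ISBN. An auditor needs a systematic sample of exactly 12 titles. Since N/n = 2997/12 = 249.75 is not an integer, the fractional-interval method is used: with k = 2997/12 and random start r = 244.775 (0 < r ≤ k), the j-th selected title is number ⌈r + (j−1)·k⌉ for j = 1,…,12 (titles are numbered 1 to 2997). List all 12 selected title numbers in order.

245, 495, 745, 995, 1244, 1494, 1744, 1994, 2243, 2493, 2743, 2993

j=1: r + 0k = 244.775 → ⌈·⌉ = 245
j=2: r + 1k = 494.525 → ⌈·⌉ = 495
j=3: r + 2k = 744.275 → ⌈·⌉ = 745
j=4: r + 3k = 994.025 → ⌈·⌉ = 995
j=5: r + 4k = 1243.775 → ⌈·⌉ = 1244
j=6: r + 5k = 1493.525 → ⌈·⌉ = 1494
j=7: r + 6k = 1743.275 → ⌈·⌉ = 1744
j=8: r + 7k = 1993.025 → ⌈·⌉ = 1994
j=9: r + 8k = 2242.775 → ⌈·⌉ = 2243
j=10: r + 9k = 2492.525 → ⌈·⌉ = 2493
j=11: r + 10k = 2742.275 → ⌈·⌉ = 2743
j=12: r + 11k = 2992.025 → ⌈·⌉ = 2993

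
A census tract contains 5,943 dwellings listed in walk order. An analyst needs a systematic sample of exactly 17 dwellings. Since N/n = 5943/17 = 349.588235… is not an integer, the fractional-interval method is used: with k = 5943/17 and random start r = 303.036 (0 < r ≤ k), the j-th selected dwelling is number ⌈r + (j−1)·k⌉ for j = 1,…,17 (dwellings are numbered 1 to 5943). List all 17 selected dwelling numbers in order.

j=1: r + 0k = 303.036 → ⌈·⌉ = 304
j=2: r + 1k = 652.624235… → ⌈·⌉ = 653
j=3: r + 2k = 1002.212470… → ⌈·⌉ = 1003
j=4: r + 3k = 1351.800705… → ⌈·⌉ = 1352
j=5: r + 4k = 1701.388941… → ⌈·⌉ = 1702
j=6: r + 5k = 2050.977176… → ⌈·⌉ = 2051
j=7: r + 6k = 2400.565411… → ⌈·⌉ = 2401
j=8: r + 7k = 2750.153647… → ⌈·⌉ = 2751
j=9: r + 8k = 3099.741882… → ⌈·⌉ = 3100
j=10: r + 9k = 3449.330117… → ⌈·⌉ = 3450
j=11: r + 10k = 3798.918352… → ⌈·⌉ = 3799
j=12: r + 11k = 4148.506588… → ⌈·⌉ = 4149
j=13: r + 12k = 4498.094823… → ⌈·⌉ = 4499
j=14: r + 13k = 4847.683058… → ⌈·⌉ = 4848
j=15: r + 14k = 5197.271294… → ⌈·⌉ = 5198
j=16: r + 15k = 5546.859529… → ⌈·⌉ = 5547
j=17: r + 16k = 5896.447764… → ⌈·⌉ = 5897

304, 653, 1003, 1352, 1702, 2051, 2401, 2751, 3100, 3450, 3799, 4149, 4499, 4848, 5198, 5547, 5897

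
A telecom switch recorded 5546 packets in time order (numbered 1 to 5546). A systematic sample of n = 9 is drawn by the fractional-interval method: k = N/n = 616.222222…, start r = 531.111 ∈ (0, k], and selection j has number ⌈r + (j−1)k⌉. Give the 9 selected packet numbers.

532, 1148, 1764, 2380, 2996, 3613, 4229, 4845, 5461

j=1: r + 0k = 531.111 → ⌈·⌉ = 532
j=2: r + 1k = 1147.333222… → ⌈·⌉ = 1148
j=3: r + 2k = 1763.555444… → ⌈·⌉ = 1764
j=4: r + 3k = 2379.777666… → ⌈·⌉ = 2380
j=5: r + 4k = 2995.999888… → ⌈·⌉ = 2996
j=6: r + 5k = 3612.222111… → ⌈·⌉ = 3613
j=7: r + 6k = 4228.444333… → ⌈·⌉ = 4229
j=8: r + 7k = 4844.666555… → ⌈·⌉ = 4845
j=9: r + 8k = 5460.888777… → ⌈·⌉ = 5461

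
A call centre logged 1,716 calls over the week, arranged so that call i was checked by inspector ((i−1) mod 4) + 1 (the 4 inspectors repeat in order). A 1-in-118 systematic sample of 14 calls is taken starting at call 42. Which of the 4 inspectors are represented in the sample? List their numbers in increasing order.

2, 4

Consecutive selections differ by k = 118, so their inspector numbers differ by 118 mod 4 = 2.
gcd(118, 4) = 2, so the sample visits 4/2 = 2 distinct residues mod 4.
Start 42 is inspector 2; the inspectors hit are 2, 4.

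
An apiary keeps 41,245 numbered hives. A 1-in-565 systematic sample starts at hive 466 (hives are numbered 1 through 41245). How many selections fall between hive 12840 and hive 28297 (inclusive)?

28

k = 565
First selection ≥ 12840: 466 + ⌈(12840−466)/565⌉·565 = 466 + 22×565 = 12896
Last selection ≤ 28297: 466 + ⌊(28297−466)/565⌋·565 = 466 + 49×565 = 28151
Count = 49 − 22 + 1 = 28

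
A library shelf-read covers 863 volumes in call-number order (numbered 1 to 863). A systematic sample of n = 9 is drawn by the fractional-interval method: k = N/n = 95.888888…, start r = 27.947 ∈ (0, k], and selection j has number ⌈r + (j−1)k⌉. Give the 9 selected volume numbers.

j=1: r + 0k = 27.947 → ⌈·⌉ = 28
j=2: r + 1k = 123.835888… → ⌈·⌉ = 124
j=3: r + 2k = 219.724777… → ⌈·⌉ = 220
j=4: r + 3k = 315.613666… → ⌈·⌉ = 316
j=5: r + 4k = 411.502555… → ⌈·⌉ = 412
j=6: r + 5k = 507.391444… → ⌈·⌉ = 508
j=7: r + 6k = 603.280333… → ⌈·⌉ = 604
j=8: r + 7k = 699.169222… → ⌈·⌉ = 700
j=9: r + 8k = 795.058111… → ⌈·⌉ = 796

28, 124, 220, 316, 412, 508, 604, 700, 796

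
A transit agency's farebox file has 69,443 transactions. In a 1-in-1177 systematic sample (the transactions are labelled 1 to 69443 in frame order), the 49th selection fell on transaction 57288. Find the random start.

k = 1177
r = 57288 − (49−1)×1177 = 57288 − 56496 = 792

792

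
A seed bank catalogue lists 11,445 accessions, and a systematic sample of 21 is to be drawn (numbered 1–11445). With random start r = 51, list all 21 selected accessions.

k = N/n = 11445/21 = 545
accession 1: 51
accession 2: 51 + 545 = 596
accession 3: 596 + 545 = 1141
accession 4: 1141 + 545 = 1686
accession 5: 1686 + 545 = 2231
accession 6: 2231 + 545 = 2776
accession 7: 2776 + 545 = 3321
accession 8: 3321 + 545 = 3866
accession 9: 3866 + 545 = 4411
accession 10: 4411 + 545 = 4956
accession 11: 4956 + 545 = 5501
accession 12: 5501 + 545 = 6046
accession 13: 6046 + 545 = 6591
accession 14: 6591 + 545 = 7136
accession 15: 7136 + 545 = 7681
accession 16: 7681 + 545 = 8226
accession 17: 8226 + 545 = 8771
accession 18: 8771 + 545 = 9316
accession 19: 9316 + 545 = 9861
accession 20: 9861 + 545 = 10406
accession 21: 10406 + 545 = 10951

51, 596, 1141, 1686, 2231, 2776, 3321, 3866, 4411, 4956, 5501, 6046, 6591, 7136, 7681, 8226, 8771, 9316, 9861, 10406, 10951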